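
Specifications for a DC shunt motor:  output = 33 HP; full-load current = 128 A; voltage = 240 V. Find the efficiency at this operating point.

P_out = 33 × 746 = 24618 W
P_in = V·I = 240 × 128 = 30720 W
η = P_out / P_in = 24618 / 30720 = 0.801 = 80.1%

80.1 %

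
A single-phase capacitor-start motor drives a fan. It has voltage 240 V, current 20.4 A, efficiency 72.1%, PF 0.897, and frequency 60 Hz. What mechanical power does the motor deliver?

3.17 kW

P_in = V·I·cosφ = 240 × 20.4 × 0.897 = 4392 W
P_out = η·P_in = 0.721 × 4392 = 3167 W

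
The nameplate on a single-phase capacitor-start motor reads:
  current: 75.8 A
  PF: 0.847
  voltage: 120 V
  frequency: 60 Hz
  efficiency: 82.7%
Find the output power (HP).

P_in = V·I·cosφ = 120 × 75.8 × 0.847 = 7704 W
P_out = η·P_in = 0.827 × 7704 = 6371 W
= 6371/746 = 8.54 HP

8.54 HP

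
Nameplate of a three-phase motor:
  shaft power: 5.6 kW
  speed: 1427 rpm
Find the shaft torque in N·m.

ω = 2π × 1427/60 = 149.4 rad/s
τ = P/ω = 5600/149.4 = 37.5 N·m

37.5 N·m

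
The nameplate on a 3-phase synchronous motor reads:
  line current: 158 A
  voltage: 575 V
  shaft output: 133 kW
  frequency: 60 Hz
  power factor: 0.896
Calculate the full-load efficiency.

P_out = 133 kW = 133000 W
P_in = √3·V_L·I_L·cosφ = 1.732 × 575 × 158 × 0.896 = 140988 W
η = P_out / P_in = 133000 / 140988 = 0.943 = 94.3%

94.3 %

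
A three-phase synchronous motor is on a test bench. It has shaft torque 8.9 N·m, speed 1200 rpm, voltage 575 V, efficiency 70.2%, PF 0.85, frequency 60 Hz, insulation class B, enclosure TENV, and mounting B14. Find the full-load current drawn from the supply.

ω = 2π×1200/60 = 125.7 rad/s; P_out = τω = 8.9 × 125.7 = 1119 W
P_in = P_out / η = 1119 / 0.702 = 1594 W
I_L = P_in / (√3·V_L·cosφ) = 1594 / (1.732 × 575 × 0.85) = 1.88 A

1.88 A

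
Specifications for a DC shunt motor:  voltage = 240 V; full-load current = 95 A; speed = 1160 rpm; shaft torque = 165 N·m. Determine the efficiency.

87.9 %

ω = 2π × 1160/60 = 121.5 rad/s; P_out = τω = 165 × 121.5 = 20048 W
P_in = V·I = 240 × 95 = 22800 W
η = P_out / P_in = 20048 / 22800 = 0.879 = 87.9%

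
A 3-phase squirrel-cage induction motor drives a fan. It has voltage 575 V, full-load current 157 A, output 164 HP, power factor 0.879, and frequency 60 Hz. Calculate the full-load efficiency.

89.0 %

P_out = 164 × 746 = 122344 W
P_in = √3·V_L·I_L·cosφ = 1.732 × 575 × 157 × 0.879 = 137437 W
η = P_out / P_in = 122344 / 137437 = 0.890 = 89.0%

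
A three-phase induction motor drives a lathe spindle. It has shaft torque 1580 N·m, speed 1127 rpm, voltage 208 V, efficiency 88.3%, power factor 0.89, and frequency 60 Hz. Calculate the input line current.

659 A

ω = 2π×1127/60 = 118 rad/s; P_out = τω = 1580 × 118 = 186440 W
P_in = P_out / η = 186440 / 0.883 = 211144 W
I_L = P_in / (√3·V_L·cosφ) = 211144 / (1.732 × 208 × 0.89) = 659 A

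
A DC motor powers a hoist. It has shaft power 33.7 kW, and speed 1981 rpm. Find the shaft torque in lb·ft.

ω = 2π × 1981/60 = 207.4 rad/s
τ = P/ω = 33700/207.4 = 162.5 N·m
In lb·ft: 162.5/1.356 = 120 lb·ft

120 lb·ft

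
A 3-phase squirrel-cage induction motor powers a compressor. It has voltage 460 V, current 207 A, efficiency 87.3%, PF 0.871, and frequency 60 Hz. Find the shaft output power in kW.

125 kW

P_in = √3·V·I·cosφ = 1.732 × 460 × 207 × 0.871 = 143646 W
P_out = η·P_in = 0.873 × 143646 = 125403 W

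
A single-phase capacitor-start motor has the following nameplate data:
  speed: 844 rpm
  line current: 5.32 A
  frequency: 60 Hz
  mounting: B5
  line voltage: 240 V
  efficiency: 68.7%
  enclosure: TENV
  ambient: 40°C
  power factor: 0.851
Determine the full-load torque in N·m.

P_in = V·I·cosφ = 240 × 5.32 × 0.851 = 1087 W
P_out = η·P_in = 0.687 × 1087 = 747 W
n = 844 rpm
ω = 2π×844/60 = 88.38 rad/s
τ = P_out/ω = 747/88.38 = 8.45 N·m

8.45 N·m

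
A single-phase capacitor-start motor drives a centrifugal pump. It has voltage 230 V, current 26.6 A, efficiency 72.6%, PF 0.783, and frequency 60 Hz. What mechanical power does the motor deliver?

3.48 kW

P_in = V·I·cosφ = 230 × 26.6 × 0.783 = 4790 W
P_out = η·P_in = 0.726 × 4790 = 3478 W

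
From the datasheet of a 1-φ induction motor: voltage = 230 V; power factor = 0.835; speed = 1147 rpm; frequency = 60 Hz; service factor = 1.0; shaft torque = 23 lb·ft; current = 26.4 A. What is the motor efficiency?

73.9 %

τ = 23 lb·ft × 1.356 = 31.19 N·m
ω = 2π × 1147/60 = 120.1 rad/s; P_out = τω = 31.19 × 120.1 = 3746 W
P_in = V·I·cosφ = 230 × 26.4 × 0.835 = 5070 W
η = P_out / P_in = 3746 / 5070 = 0.739 = 73.9%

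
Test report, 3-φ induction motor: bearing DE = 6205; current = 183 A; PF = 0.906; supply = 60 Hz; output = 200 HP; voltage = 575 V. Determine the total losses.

15.9 kW

P_in = √3·V·I·cosφ = 1.732×575×183×0.906 = 165118 W
P_out = 200×746 = 149200 W
Losses = P_in − P_out = 165118 − 149200 = 15918 W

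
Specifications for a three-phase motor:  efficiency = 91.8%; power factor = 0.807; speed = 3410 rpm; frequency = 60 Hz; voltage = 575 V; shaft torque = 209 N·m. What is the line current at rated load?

101 A

ω = 2π×3410/60 = 357.1 rad/s; P_out = τω = 209 × 357.1 = 74634 W
P_in = P_out / η = 74634 / 0.918 = 81301 W
I_L = P_in / (√3·V_L·cosφ) = 81301 / (1.732 × 575 × 0.807) = 101 A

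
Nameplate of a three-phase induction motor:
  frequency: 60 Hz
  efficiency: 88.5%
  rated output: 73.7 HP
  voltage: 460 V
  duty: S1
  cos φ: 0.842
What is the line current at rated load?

92.6 A

P_out = 73.7 × 746 = 54980 W
P_in = P_out / η = 54980 / 0.885 = 62124 W
I_L = P_in / (√3·V_L·cosφ) = 62124 / (1.732 × 460 × 0.842) = 92.6 A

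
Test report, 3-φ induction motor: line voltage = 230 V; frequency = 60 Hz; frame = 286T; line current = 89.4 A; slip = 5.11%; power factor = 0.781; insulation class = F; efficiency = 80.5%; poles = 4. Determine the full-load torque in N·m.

P_in = √3·V·I·cosφ = 1.732 × 230 × 89.4 × 0.781 = 27814 W
P_out = η·P_in = 0.805 × 27814 = 22390 W
n_s = 120×60/4 = 1800 rpm; n = 1800×(1−0.0511) = 1708 rpm
ω = 2π×1708/60 = 178.9 rad/s
τ = P_out/ω = 22390/178.9 = 125 N·m

125 N·m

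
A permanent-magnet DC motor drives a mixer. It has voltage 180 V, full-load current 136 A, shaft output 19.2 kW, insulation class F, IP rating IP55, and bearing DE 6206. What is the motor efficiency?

P_out = 19.2 kW = 19200 W
P_in = V·I = 180 × 136 = 24480 W
η = P_out / P_in = 19200 / 24480 = 0.784 = 78.4%

78.4 %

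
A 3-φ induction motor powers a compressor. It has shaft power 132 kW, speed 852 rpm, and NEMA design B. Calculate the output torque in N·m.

ω = 2π × 852/60 = 89.22 rad/s
τ = P/ω = 132000/89.22 = 1480 N·m

1480 N·m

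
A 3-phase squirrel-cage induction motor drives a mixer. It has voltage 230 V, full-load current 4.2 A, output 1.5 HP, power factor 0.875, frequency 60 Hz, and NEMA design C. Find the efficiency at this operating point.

P_out = 1.5 × 746 = 1119 W
P_in = √3·V_L·I_L·cosφ = 1.732 × 230 × 4.2 × 0.875 = 1464 W
η = P_out / P_in = 1119 / 1464 = 0.764 = 76.4%

76.4 %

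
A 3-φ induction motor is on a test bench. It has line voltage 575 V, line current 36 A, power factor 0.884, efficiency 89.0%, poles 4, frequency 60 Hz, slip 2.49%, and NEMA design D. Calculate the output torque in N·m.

P_in = √3·V·I·cosφ = 1.732 × 575 × 36 × 0.884 = 31694 W
P_out = η·P_in = 0.89 × 31694 = 28208 W
n_s = 120×60/4 = 1800 rpm; n = 1800×(1−0.0249) = 1755 rpm
ω = 2π×1755/60 = 183.8 rad/s
τ = P_out/ω = 28208/183.8 = 153 N·m

153 N·m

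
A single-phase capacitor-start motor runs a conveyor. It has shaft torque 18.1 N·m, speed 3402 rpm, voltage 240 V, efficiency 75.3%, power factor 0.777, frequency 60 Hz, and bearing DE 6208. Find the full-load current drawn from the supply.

ω = 2π×3402/60 = 356.3 rad/s; P_out = τω = 18.1 × 356.3 = 6449 W
P_in = P_out / η = 6449 / 0.753 = 8564 W
I = P_in / (V·cosφ) = 8564 / (240 × 0.777) = 45.9 A

45.9 A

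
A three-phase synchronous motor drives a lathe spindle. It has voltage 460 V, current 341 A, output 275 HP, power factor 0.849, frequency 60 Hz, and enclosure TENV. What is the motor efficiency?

P_out = 275 × 746 = 205150 W
P_in = √3·V_L·I_L·cosφ = 1.732 × 460 × 341 × 0.849 = 230658 W
η = P_out / P_in = 205150 / 230658 = 0.889 = 88.9%

88.9 %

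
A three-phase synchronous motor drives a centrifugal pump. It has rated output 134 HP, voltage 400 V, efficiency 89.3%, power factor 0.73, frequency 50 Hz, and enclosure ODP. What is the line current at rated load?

P_out = 134 × 746 = 99964 W
P_in = P_out / η = 99964 / 0.893 = 111942 W
I_L = P_in / (√3·V_L·cosφ) = 111942 / (1.732 × 400 × 0.73) = 221 A

221 A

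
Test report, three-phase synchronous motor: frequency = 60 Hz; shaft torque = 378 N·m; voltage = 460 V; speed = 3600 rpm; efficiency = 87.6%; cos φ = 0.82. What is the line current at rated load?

ω = 2π×3600/60 = 377 rad/s; P_out = τω = 378 × 377 = 142506 W
P_in = P_out / η = 142506 / 0.876 = 162678 W
I_L = P_in / (√3·V_L·cosφ) = 162678 / (1.732 × 460 × 0.82) = 249 A

249 A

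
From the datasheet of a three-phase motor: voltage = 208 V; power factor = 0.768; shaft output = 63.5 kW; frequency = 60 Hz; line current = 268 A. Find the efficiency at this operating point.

P_out = 63.5 kW = 63500 W
P_in = √3·V_L·I_L·cosφ = 1.732 × 208 × 268 × 0.768 = 74149 W
η = P_out / P_in = 63500 / 74149 = 0.856 = 85.6%

85.6 %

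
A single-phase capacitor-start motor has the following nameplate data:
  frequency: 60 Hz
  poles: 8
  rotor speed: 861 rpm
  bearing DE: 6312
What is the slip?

n_s = 120f/p = 120×60/8 = 900 rpm
s = (n_s − n)/n_s = (900 − 861)/900 = 0.0433

4.33 %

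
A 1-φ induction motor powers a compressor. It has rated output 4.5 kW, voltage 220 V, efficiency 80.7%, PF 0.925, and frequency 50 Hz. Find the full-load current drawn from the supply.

27.4 A

P_out = 4.5 kW = 4500 W
P_in = P_out / η = 4500 / 0.807 = 5576 W
I = P_in / (V·cosφ) = 5576 / (220 × 0.925) = 27.4 A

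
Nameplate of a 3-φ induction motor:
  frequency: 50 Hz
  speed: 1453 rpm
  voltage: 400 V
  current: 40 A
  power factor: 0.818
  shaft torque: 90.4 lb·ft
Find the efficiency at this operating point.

τ = 90.4 lb·ft × 1.356 = 122.6 N·m
ω = 2π × 1453/60 = 152.2 rad/s; P_out = τω = 122.6 × 152.2 = 18660 W
P_in = √3·V_L·I_L·cosφ = 1.732 × 400 × 40 × 0.818 = 22668 W
η = P_out / P_in = 18660 / 22668 = 0.823 = 82.3%

82.3 %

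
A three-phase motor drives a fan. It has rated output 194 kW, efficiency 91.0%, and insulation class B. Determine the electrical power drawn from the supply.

213 kW

P_out = 194000 W
P_in = P_out/η = 194000/0.91 = 213187 W = 213 kW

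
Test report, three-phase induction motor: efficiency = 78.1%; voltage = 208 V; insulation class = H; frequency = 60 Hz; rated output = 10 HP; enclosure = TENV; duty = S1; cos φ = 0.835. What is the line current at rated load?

P_out = 10 × 746 = 7460 W
P_in = P_out / η = 7460 / 0.781 = 9552 W
I_L = P_in / (√3·V_L·cosφ) = 9552 / (1.732 × 208 × 0.835) = 31.8 A

31.8 A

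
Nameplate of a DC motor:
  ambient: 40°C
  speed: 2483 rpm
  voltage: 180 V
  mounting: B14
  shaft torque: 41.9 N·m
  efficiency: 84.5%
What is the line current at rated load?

71.6 A

ω = 2π×2483/60 = 260 rad/s; P_out = τω = 41.9 × 260 = 10894 W
P_in = P_out / η = 10894 / 0.845 = 12892 W
I = P_in / V = 12892 / 180 = 71.6 A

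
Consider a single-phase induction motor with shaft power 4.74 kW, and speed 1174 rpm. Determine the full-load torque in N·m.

ω = 2π × 1174/60 = 122.9 rad/s
τ = P/ω = 4740/122.9 = 38.6 N·m

38.6 N·m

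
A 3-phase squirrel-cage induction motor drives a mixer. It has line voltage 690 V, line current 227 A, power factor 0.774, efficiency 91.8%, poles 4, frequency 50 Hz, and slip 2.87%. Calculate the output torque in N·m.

1260 N·m

P_in = √3·V·I·cosφ = 1.732 × 690 × 227 × 0.774 = 209973 W
P_out = η·P_in = 0.918 × 209973 = 192755 W
n_s = 120×50/4 = 1500 rpm; n = 1500×(1−0.0287) = 1457 rpm
ω = 2π×1457/60 = 152.6 rad/s
τ = P_out/ω = 192755/152.6 = 1260 N·m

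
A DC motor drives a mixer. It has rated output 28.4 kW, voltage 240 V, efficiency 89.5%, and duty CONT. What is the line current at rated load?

P_out = 28.4 kW = 28400 W
P_in = P_out / η = 28400 / 0.895 = 31732 W
I = P_in / V = 31732 / 240 = 132 A

132 A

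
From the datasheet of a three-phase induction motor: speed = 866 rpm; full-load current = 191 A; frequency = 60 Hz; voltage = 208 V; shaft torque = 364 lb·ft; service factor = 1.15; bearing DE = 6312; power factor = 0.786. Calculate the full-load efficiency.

82.8 %

τ = 364 lb·ft × 1.356 = 493.6 N·m
ω = 2π × 866/60 = 90.69 rad/s; P_out = τω = 493.6 × 90.69 = 44765 W
P_in = √3·V_L·I_L·cosφ = 1.732 × 208 × 191 × 0.786 = 54084 W
η = P_out / P_in = 44765 / 54084 = 0.828 = 82.8%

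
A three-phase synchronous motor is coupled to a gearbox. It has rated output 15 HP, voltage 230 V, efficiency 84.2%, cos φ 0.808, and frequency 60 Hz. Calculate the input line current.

P_out = 15 × 746 = 11190 W
P_in = P_out / η = 11190 / 0.842 = 13290 W
I_L = P_in / (√3·V_L·cosφ) = 13290 / (1.732 × 230 × 0.808) = 41.3 A

41.3 A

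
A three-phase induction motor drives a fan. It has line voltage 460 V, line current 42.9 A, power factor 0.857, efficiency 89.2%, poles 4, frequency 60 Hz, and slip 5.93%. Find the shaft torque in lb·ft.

P_in = √3·V·I·cosφ = 1.732 × 460 × 42.9 × 0.857 = 29292 W
P_out = η·P_in = 0.892 × 29292 = 26128 W
n_s = 120×60/4 = 1800 rpm; n = 1800×(1−0.0593) = 1693 rpm
ω = 2π×1693/60 = 177.3 rad/s
τ = P_out/ω = 26128/177.3 = 147.4 N·m
In lb·ft: 147.4/1.356 = 109 lb·ft

109 lb·ft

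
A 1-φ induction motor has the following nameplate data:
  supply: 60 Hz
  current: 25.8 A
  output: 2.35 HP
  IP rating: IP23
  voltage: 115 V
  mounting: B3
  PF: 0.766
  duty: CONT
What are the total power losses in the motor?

P_in = V·I·cosφ = 115×25.8×0.766 = 2273 W
P_out = 2.35×746 = 1753 W
Losses = P_in − P_out = 2273 − 1753 = 520 W

520 W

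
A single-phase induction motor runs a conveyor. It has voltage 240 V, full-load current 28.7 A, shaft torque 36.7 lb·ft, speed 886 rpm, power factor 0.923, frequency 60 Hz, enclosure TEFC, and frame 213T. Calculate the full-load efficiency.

72.6 %

τ = 36.7 lb·ft × 1.356 = 49.77 N·m
ω = 2π × 886/60 = 92.78 rad/s; P_out = τω = 49.77 × 92.78 = 4618 W
P_in = V·I·cosφ = 240 × 28.7 × 0.923 = 6358 W
η = P_out / P_in = 4618 / 6358 = 0.726 = 72.6%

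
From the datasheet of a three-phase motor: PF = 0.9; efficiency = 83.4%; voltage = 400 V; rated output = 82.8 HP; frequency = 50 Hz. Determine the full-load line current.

119 A

P_out = 82.8 × 746 = 61769 W
P_in = P_out / η = 61769 / 0.834 = 74064 W
I_L = P_in / (√3·V_L·cosφ) = 74064 / (1.732 × 400 × 0.9) = 119 A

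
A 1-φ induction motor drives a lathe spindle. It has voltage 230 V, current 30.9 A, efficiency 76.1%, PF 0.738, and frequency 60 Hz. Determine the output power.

P_in = V·I·cosφ = 230 × 30.9 × 0.738 = 5245 W
P_out = η·P_in = 0.761 × 5245 = 3991 W

3.99 kW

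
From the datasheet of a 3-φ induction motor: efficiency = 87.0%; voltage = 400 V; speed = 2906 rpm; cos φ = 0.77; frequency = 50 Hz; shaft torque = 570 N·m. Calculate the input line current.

374 A

ω = 2π×2906/60 = 304.3 rad/s; P_out = τω = 570 × 304.3 = 173451 W
P_in = P_out / η = 173451 / 0.870 = 199369 W
I_L = P_in / (√3·V_L·cosφ) = 199369 / (1.732 × 400 × 0.77) = 374 A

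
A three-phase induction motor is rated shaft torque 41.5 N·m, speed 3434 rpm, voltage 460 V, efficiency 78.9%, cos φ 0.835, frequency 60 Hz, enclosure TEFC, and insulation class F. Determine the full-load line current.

ω = 2π×3434/60 = 359.6 rad/s; P_out = τω = 41.5 × 359.6 = 14923 W
P_in = P_out / η = 14923 / 0.789 = 18914 W
I_L = P_in / (√3·V_L·cosφ) = 18914 / (1.732 × 460 × 0.835) = 28.4 A

28.4 A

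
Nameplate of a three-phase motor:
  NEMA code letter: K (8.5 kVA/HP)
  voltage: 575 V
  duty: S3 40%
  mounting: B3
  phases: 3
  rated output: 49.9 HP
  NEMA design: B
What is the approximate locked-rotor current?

426 A

S_LR = 8.5 × 49.9 = 424.15 kVA
I_LR = S_LR/(√3·V_L) = 424150/(1.732×575) = 426 A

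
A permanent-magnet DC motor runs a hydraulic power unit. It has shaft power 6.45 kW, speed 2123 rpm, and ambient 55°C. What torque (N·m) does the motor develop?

29 N·m

ω = 2π × 2123/60 = 222.3 rad/s
τ = P/ω = 6450/222.3 = 29 N·m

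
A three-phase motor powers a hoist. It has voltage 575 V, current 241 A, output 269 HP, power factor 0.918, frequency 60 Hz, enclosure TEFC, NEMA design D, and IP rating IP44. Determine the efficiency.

91.1 %

P_out = 269 × 746 = 200674 W
P_in = √3·V_L·I_L·cosφ = 1.732 × 575 × 241 × 0.918 = 220331 W
η = P_out / P_in = 200674 / 220331 = 0.911 = 91.1%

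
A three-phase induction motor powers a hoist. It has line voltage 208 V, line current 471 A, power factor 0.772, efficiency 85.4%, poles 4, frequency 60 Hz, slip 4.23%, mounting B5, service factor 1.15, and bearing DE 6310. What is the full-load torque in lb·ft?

457 lb·ft

P_in = √3·V·I·cosφ = 1.732 × 208 × 471 × 0.772 = 130993 W
P_out = η·P_in = 0.854 × 130993 = 111868 W
n_s = 120×60/4 = 1800 rpm; n = 1800×(1−0.0423) = 1724 rpm
ω = 2π×1724/60 = 180.5 rad/s
τ = P_out/ω = 111868/180.5 = 619.8 N·m
In lb·ft: 619.8/1.356 = 457 lb·ft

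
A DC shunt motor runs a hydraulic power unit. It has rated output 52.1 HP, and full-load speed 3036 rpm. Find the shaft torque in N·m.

P_out = 52.1 × 746 = 38867 W
ω = 2π × 3036/60 = 317.9 rad/s
τ = P_out/ω = 38867/317.9 = 122 N·m

122 N·m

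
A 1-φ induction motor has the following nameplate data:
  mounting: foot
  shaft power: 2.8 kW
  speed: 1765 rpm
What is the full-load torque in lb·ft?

ω = 2π × 1765/60 = 184.8 rad/s
τ = P/ω = 2800/184.8 = 15.15 N·m
In lb·ft: 15.15/1.356 = 11.2 lb·ft

11.2 lb·ft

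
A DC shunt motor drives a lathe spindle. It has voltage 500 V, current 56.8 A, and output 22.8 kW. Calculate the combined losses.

P_in = V·I = 500×56.8 = 28400 W
P_out = 22800 W
Losses = P_in − P_out = 28400 − 22800 = 5600 W

5.6 kW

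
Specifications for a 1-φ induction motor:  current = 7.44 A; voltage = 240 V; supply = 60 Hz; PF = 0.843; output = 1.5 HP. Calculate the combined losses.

P_in = V·I·cosφ = 240×7.44×0.843 = 1505 W
P_out = 1.5×746 = 1119 W
Losses = P_in − P_out = 1505 − 1119 = 386 W

386 W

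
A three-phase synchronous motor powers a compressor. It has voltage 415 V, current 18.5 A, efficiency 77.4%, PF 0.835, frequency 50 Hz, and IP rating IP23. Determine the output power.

8.59 kW

P_in = √3·V·I·cosφ = 1.732 × 415 × 18.5 × 0.835 = 11103 W
P_out = η·P_in = 0.774 × 11103 = 8594 W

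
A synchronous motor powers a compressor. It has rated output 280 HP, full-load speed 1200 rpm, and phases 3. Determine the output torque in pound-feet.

1230 lb·ft

P_out = 280 × 746 = 208880 W
ω = 2π × 1200/60 = 125.7 rad/s
τ = P_out/ω = 208880/125.7 = 1662 N·m
In lb·ft: 1662/1.356 = 1230 lb·ft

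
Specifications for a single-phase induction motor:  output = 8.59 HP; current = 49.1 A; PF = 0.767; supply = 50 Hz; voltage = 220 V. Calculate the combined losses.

P_in = V·I·cosφ = 220×49.1×0.767 = 8285 W
P_out = 8.59×746 = 6408 W
Losses = P_in − P_out = 8285 − 6408 = 1877 W

1.88 kW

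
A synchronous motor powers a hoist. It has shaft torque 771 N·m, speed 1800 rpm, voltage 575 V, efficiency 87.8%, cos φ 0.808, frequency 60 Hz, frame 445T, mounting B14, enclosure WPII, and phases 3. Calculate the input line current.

ω = 2π×1800/60 = 188.5 rad/s; P_out = τω = 771 × 188.5 = 145334 W
P_in = P_out / η = 145334 / 0.878 = 165528 W
I_L = P_in / (√3·V_L·cosφ) = 165528 / (1.732 × 575 × 0.808) = 206 A

206 A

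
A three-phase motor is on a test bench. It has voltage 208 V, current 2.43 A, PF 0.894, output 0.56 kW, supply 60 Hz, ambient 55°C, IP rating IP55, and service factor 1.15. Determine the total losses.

P_in = √3·V·I·cosφ = 1.732×208×2.43×0.894 = 783 W
P_out = 560 W
Losses = P_in − P_out = 783 − 560 = 223 W

223 W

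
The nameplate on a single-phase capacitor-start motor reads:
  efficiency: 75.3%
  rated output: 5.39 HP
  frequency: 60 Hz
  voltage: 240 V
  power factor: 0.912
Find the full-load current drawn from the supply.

P_out = 5.39 × 746 = 4021 W
P_in = P_out / η = 4021 / 0.753 = 5340 W
I = P_in / (V·cosφ) = 5340 / (240 × 0.912) = 24.4 A

24.4 A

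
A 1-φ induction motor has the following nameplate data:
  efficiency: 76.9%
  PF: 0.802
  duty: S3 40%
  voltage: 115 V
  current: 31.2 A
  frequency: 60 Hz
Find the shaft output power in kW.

2.21 kW

P_in = V·I·cosφ = 115 × 31.2 × 0.802 = 2878 W
P_out = η·P_in = 0.769 × 2878 = 2213 W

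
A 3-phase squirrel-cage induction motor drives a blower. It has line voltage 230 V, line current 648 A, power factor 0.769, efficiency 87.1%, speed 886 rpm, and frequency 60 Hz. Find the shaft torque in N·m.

1860 N·m

P_in = √3·V·I·cosφ = 1.732 × 230 × 648 × 0.769 = 198508 W
P_out = η·P_in = 0.871 × 198508 = 172900 W
n = 886 rpm
ω = 2π×886/60 = 92.78 rad/s
τ = P_out/ω = 172900/92.78 = 1860 N·m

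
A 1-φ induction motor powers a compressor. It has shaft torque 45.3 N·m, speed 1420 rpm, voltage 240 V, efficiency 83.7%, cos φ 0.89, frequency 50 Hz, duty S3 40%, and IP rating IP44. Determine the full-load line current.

ω = 2π×1420/60 = 148.7 rad/s; P_out = τω = 45.3 × 148.7 = 6736 W
P_in = P_out / η = 6736 / 0.837 = 8048 W
I = P_in / (V·cosφ) = 8048 / (240 × 0.89) = 37.7 A

37.7 A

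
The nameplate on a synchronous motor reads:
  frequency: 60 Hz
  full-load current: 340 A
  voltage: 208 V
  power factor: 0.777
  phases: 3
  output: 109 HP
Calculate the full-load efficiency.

85.4 %

P_out = 109 × 746 = 81314 W
P_in = √3·V_L·I_L·cosφ = 1.732 × 208 × 340 × 0.777 = 95172 W
η = P_out / P_in = 81314 / 95172 = 0.854 = 85.4%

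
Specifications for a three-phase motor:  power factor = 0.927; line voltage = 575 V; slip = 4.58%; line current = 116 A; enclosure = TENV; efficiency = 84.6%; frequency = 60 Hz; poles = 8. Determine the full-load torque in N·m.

P_in = √3·V·I·cosφ = 1.732 × 575 × 116 × 0.927 = 107091 W
P_out = η·P_in = 0.846 × 107091 = 90599 W
n_s = 120×60/8 = 900 rpm; n = 900×(1−0.0458) = 859 rpm
ω = 2π×859/60 = 89.95 rad/s
τ = P_out/ω = 90599/89.95 = 1010 N·m

1010 N·m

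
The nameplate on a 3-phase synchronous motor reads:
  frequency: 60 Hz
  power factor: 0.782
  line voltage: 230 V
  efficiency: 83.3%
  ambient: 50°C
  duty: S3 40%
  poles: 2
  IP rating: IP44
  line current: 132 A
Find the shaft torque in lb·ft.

P_in = √3·V·I·cosφ = 1.732 × 230 × 132 × 0.782 = 41120 W
P_out = η·P_in = 0.833 × 41120 = 34253 W
n = n_s = 120×60/2 = 3600 rpm (synchronous)
ω = 2π×3600/60 = 377 rad/s
τ = P_out/ω = 34253/377 = 90.86 N·m
In lb·ft: 90.86/1.356 = 67 lb·ft

67 lb·ft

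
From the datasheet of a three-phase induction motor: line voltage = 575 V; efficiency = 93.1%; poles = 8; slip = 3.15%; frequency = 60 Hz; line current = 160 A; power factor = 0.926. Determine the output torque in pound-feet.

P_in = √3·V·I·cosφ = 1.732 × 575 × 160 × 0.926 = 147553 W
P_out = η·P_in = 0.931 × 147553 = 137372 W
n_s = 120×60/8 = 900 rpm; n = 900×(1−0.0315) = 872 rpm
ω = 2π×872/60 = 91.32 rad/s
τ = P_out/ω = 137372/91.32 = 1504 N·m
In lb·ft: 1504/1.356 = 1110 lb·ft

1110 lb·ft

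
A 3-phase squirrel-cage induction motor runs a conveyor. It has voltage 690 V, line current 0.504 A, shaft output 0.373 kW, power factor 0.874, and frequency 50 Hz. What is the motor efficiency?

70.9 %

P_out = 0.373 kW = 373 W
P_in = √3·V_L·I_L·cosφ = 1.732 × 690 × 0.504 × 0.874 = 526 W
η = P_out / P_in = 373 / 526 = 0.709 = 70.9%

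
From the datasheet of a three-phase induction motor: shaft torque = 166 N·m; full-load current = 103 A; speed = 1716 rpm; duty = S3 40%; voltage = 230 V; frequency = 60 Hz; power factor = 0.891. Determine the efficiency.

ω = 2π × 1716/60 = 179.7 rad/s; P_out = τω = 166 × 179.7 = 29830 W
P_in = √3·V_L·I_L·cosφ = 1.732 × 230 × 103 × 0.891 = 36559 W
η = P_out / P_in = 29830 / 36559 = 0.816 = 81.6%

81.6 %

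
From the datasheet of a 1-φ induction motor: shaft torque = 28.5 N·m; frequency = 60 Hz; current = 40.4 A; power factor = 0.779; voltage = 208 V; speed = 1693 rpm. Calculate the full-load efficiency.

77.2 %

ω = 2π × 1693/60 = 177.3 rad/s; P_out = τω = 28.5 × 177.3 = 5053 W
P_in = V·I·cosφ = 208 × 40.4 × 0.779 = 6546 W
η = P_out / P_in = 5053 / 6546 = 0.772 = 77.2%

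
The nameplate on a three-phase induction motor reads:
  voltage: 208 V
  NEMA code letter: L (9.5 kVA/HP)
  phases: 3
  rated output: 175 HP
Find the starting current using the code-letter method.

S_LR = 9.5 × 175 = 1662.5 kVA
I_LR = S_LR/(√3·V_L) = 1662500/(1.732×208) = 4610 A

4610 A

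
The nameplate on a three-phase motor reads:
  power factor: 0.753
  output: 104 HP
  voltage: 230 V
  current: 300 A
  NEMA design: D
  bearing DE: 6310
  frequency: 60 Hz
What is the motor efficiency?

86.2 %

P_out = 104 × 746 = 77584 W
P_in = √3·V_L·I_L·cosφ = 1.732 × 230 × 300 × 0.753 = 89990 W
η = P_out / P_in = 77584 / 89990 = 0.862 = 86.2%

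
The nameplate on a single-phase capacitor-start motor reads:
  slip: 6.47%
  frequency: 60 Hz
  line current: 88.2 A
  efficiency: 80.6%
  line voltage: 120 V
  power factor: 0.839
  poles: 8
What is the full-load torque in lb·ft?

P_in = V·I·cosφ = 120 × 88.2 × 0.839 = 8880 W
P_out = η·P_in = 0.806 × 8880 = 7157 W
n_s = 120×60/8 = 900 rpm; n = 900×(1−0.0647) = 842 rpm
ω = 2π×842/60 = 88.17 rad/s
τ = P_out/ω = 7157/88.17 = 81.17 N·m
In lb·ft: 81.17/1.356 = 59.9 lb·ft

59.9 lb·ft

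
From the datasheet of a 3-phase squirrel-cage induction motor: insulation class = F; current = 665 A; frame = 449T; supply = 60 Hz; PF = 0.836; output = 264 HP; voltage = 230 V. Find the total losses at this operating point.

P_in = √3·V·I·cosφ = 1.732×230×665×0.836 = 221464 W
P_out = 264×746 = 196944 W
Losses = P_in − P_out = 221464 − 196944 = 24520 W

24500 W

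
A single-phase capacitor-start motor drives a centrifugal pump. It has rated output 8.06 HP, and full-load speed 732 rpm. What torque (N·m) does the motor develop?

P_out = 8.06 × 746 = 6013 W
ω = 2π × 732/60 = 76.65 rad/s
τ = P_out/ω = 6013/76.65 = 78.4 N·m

78.4 N·m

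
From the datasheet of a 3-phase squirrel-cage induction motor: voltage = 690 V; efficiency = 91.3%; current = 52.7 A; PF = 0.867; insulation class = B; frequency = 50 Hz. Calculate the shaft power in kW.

49.9 kW

P_in = √3·V·I·cosφ = 1.732 × 690 × 52.7 × 0.867 = 54604 W
P_out = η·P_in = 0.913 × 54604 = 49853 W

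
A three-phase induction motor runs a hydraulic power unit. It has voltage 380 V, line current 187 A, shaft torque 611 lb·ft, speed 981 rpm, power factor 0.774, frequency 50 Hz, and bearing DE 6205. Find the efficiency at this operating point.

89.3 %

τ = 611 lb·ft × 1.356 = 828.5 N·m
ω = 2π × 981/60 = 102.7 rad/s; P_out = τω = 828.5 × 102.7 = 85087 W
P_in = √3·V_L·I_L·cosφ = 1.732 × 380 × 187 × 0.774 = 95261 W
η = P_out / P_in = 85087 / 95261 = 0.893 = 89.3%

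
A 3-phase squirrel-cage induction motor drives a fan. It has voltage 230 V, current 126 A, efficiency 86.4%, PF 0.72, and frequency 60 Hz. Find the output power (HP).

41.9 HP

P_in = √3·V·I·cosφ = 1.732 × 230 × 126 × 0.72 = 36139 W
P_out = η·P_in = 0.864 × 36139 = 31224 W
= 31224/746 = 41.9 HP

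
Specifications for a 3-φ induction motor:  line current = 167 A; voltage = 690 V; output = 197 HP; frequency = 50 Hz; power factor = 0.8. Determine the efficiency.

P_out = 197 × 746 = 146962 W
P_in = √3·V_L·I_L·cosφ = 1.732 × 690 × 167 × 0.8 = 159663 W
η = P_out / P_in = 146962 / 159663 = 0.920 = 92.0%

92.0 %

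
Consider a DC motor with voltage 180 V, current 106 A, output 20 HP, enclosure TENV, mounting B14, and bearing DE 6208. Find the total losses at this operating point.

4160 W

P_in = V·I = 180×106 = 19080 W
P_out = 20×746 = 14920 W
Losses = P_in − P_out = 19080 − 14920 = 4160 W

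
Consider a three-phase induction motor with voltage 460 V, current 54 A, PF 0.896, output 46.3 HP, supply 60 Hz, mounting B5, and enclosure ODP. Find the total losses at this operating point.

P_in = √3·V·I·cosφ = 1.732×460×54×0.896 = 38549 W
P_out = 46.3×746 = 34540 W
Losses = P_in − P_out = 38549 − 34540 = 4009 W

4.01 kW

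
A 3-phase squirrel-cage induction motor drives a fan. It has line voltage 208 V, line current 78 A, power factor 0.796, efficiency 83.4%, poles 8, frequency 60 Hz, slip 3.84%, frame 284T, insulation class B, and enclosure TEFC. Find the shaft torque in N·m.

206 N·m

P_in = √3·V·I·cosφ = 1.732 × 208 × 78 × 0.796 = 22368 W
P_out = η·P_in = 0.834 × 22368 = 18655 W
n_s = 120×60/8 = 900 rpm; n = 900×(1−0.0384) = 865 rpm
ω = 2π×865/60 = 90.58 rad/s
τ = P_out/ω = 18655/90.58 = 206 N·m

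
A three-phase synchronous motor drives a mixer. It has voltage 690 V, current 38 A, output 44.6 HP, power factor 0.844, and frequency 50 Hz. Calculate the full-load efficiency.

P_out = 44.6 × 746 = 33272 W
P_in = √3·V_L·I_L·cosφ = 1.732 × 690 × 38 × 0.844 = 38329 W
η = P_out / P_in = 33272 / 38329 = 0.868 = 86.8%

86.8 %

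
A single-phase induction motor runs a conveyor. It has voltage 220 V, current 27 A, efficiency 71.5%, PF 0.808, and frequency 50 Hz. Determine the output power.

3.43 kW

P_in = V·I·cosφ = 220 × 27 × 0.808 = 4800 W
P_out = η·P_in = 0.715 × 4800 = 3432 W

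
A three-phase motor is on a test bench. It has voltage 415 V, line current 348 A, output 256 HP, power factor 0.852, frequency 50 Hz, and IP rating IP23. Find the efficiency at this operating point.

89.6 %

P_out = 256 × 746 = 190976 W
P_in = √3·V_L·I_L·cosφ = 1.732 × 415 × 348 × 0.852 = 213115 W
η = P_out / P_in = 190976 / 213115 = 0.896 = 89.6%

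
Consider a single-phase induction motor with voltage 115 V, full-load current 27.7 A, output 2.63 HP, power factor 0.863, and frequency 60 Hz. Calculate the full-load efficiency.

P_out = 2.63 × 746 = 1962 W
P_in = V·I·cosφ = 115 × 27.7 × 0.863 = 2749 W
η = P_out / P_in = 1962 / 2749 = 0.714 = 71.4%

71.4 %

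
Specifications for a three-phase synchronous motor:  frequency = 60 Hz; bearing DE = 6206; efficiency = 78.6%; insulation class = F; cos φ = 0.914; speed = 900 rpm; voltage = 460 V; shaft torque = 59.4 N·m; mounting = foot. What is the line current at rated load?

ω = 2π×900/60 = 94.25 rad/s; P_out = τω = 59.4 × 94.25 = 5598 W
P_in = P_out / η = 5598 / 0.786 = 7122 W
I_L = P_in / (√3·V_L·cosφ) = 7122 / (1.732 × 460 × 0.914) = 9.78 A

9.78 A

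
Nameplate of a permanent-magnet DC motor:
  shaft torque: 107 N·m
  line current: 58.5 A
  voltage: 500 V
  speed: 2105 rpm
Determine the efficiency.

ω = 2π × 2105/60 = 220.4 rad/s; P_out = τω = 107 × 220.4 = 23583 W
P_in = V·I = 500 × 58.5 = 29250 W
η = P_out / P_in = 23583 / 29250 = 0.806 = 80.6%

80.6 %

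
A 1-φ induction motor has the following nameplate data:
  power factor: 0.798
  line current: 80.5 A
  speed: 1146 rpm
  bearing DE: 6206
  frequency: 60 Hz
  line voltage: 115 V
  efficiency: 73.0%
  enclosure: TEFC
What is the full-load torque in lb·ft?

33.1 lb·ft

P_in = V·I·cosφ = 115 × 80.5 × 0.798 = 7387 W
P_out = η·P_in = 0.73 × 7387 = 5393 W
n = 1146 rpm
ω = 2π×1146/60 = 120 rad/s
τ = P_out/ω = 5393/120 = 44.94 N·m
In lb·ft: 44.94/1.356 = 33.1 lb·ft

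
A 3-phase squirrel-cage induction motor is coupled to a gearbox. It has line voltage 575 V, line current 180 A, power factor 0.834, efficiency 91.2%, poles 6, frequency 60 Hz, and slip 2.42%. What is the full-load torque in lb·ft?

P_in = √3·V·I·cosφ = 1.732 × 575 × 180 × 0.834 = 149505 W
P_out = η·P_in = 0.912 × 149505 = 136349 W
n_s = 120×60/6 = 1200 rpm; n = 1200×(1−0.0242) = 1171 rpm
ω = 2π×1171/60 = 122.6 rad/s
τ = P_out/ω = 136349/122.6 = 1112 N·m
In lb·ft: 1112/1.356 = 820 lb·ft

820 lb·ft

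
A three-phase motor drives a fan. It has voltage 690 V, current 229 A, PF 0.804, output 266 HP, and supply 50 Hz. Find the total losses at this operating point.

P_in = √3·V·I·cosφ = 1.732×690×229×0.804 = 220033 W
P_out = 266×746 = 198436 W
Losses = P_in − P_out = 220033 − 198436 = 21597 W

21.6 kW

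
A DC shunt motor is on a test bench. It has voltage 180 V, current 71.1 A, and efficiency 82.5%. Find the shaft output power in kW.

10.6 kW

P_in = V·I = 180 × 71.1 = 12798 W
P_out = η·P_in = 0.825 × 12798 = 10558 W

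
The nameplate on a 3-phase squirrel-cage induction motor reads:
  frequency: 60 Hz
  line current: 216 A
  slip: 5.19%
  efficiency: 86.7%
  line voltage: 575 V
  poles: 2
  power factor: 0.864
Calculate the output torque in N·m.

P_in = √3·V·I·cosφ = 1.732 × 575 × 216 × 0.864 = 185859 W
P_out = η·P_in = 0.867 × 185859 = 161140 W
n_s = 120×60/2 = 3600 rpm; n = 3600×(1−0.0519) = 3413 rpm
ω = 2π×3413/60 = 357.4 rad/s
τ = P_out/ω = 161140/357.4 = 451 N·m

451 N·m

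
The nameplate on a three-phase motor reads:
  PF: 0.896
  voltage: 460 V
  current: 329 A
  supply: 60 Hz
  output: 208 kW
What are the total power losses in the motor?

P_in = √3·V·I·cosφ = 1.732×460×329×0.896 = 234860 W
P_out = 208000 W
Losses = P_in − P_out = 234860 − 208000 = 26860 W

26.9 kW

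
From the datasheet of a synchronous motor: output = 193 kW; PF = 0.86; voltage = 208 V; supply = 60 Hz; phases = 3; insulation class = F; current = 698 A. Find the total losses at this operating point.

P_in = √3·V·I·cosφ = 1.732×208×698×0.86 = 216254 W
P_out = 193000 W
Losses = P_in − P_out = 216254 − 193000 = 23254 W

23.3 kW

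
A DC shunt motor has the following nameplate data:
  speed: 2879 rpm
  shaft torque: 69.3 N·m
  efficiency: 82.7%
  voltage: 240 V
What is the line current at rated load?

ω = 2π×2879/60 = 301.5 rad/s; P_out = τω = 69.3 × 301.5 = 20894 W
P_in = P_out / η = 20894 / 0.827 = 25265 W
I = P_in / V = 25265 / 240 = 105 A

105 A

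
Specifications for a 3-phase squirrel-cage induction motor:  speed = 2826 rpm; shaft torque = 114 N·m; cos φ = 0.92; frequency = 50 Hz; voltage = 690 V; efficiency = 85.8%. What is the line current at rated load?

35.8 A

ω = 2π×2826/60 = 295.9 rad/s; P_out = τω = 114 × 295.9 = 33733 W
P_in = P_out / η = 33733 / 0.858 = 39316 W
I_L = P_in / (√3·V_L·cosφ) = 39316 / (1.732 × 690 × 0.92) = 35.8 A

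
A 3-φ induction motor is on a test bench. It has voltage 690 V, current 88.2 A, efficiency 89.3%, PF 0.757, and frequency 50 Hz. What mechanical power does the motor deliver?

P_in = √3·V·I·cosφ = 1.732 × 690 × 88.2 × 0.757 = 79792 W
P_out = η·P_in = 0.893 × 79792 = 71254 W

71.3 kW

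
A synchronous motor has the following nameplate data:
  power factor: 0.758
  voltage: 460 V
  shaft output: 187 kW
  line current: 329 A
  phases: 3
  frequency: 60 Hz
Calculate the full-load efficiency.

P_out = 187 kW = 187000 W
P_in = √3·V_L·I_L·cosφ = 1.732 × 460 × 329 × 0.758 = 198688 W
η = P_out / P_in = 187000 / 198688 = 0.941 = 94.1%

94.1 %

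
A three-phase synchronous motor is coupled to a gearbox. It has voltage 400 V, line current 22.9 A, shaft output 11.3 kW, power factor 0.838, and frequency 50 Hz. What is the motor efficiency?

85.0 %

P_out = 11.3 kW = 11300 W
P_in = √3·V_L·I_L·cosφ = 1.732 × 400 × 22.9 × 0.838 = 13295 W
η = P_out / P_in = 11300 / 13295 = 0.850 = 85.0%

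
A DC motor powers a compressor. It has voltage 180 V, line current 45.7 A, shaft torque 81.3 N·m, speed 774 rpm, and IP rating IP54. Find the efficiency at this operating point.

ω = 2π × 774/60 = 81.05 rad/s; P_out = τω = 81.3 × 81.05 = 6589 W
P_in = V·I = 180 × 45.7 = 8226 W
η = P_out / P_in = 6589 / 8226 = 0.801 = 80.1%

80.1 %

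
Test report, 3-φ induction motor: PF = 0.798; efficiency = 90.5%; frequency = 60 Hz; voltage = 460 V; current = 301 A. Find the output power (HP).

232 HP

P_in = √3·V·I·cosφ = 1.732 × 460 × 301 × 0.798 = 191371 W
P_out = η·P_in = 0.905 × 191371 = 173191 W
= 173191/746 = 232 HP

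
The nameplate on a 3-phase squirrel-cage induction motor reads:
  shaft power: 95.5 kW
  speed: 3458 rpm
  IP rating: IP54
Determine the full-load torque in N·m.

ω = 2π × 3458/60 = 362.1 rad/s
τ = P/ω = 95500/362.1 = 264 N·m

264 N·m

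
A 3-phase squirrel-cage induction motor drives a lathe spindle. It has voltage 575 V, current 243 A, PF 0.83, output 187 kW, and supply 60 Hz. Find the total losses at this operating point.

P_in = √3·V·I·cosφ = 1.732×575×243×0.83 = 200863 W
P_out = 187000 W
Losses = P_in − P_out = 200863 − 187000 = 13863 W

13.9 kW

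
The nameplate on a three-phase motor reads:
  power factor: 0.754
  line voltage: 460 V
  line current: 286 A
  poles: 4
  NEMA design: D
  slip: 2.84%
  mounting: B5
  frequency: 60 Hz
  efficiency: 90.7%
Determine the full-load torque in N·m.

P_in = √3·V·I·cosφ = 1.732 × 460 × 286 × 0.754 = 171808 W
P_out = η·P_in = 0.907 × 171808 = 155830 W
n_s = 120×60/4 = 1800 rpm; n = 1800×(1−0.0284) = 1749 rpm
ω = 2π×1749/60 = 183.2 rad/s
τ = P_out/ω = 155830/183.2 = 851 N·m

851 N·m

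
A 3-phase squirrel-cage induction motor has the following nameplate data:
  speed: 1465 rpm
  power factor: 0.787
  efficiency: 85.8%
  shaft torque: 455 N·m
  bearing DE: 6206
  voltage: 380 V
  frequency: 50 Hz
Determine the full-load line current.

ω = 2π×1465/60 = 153.4 rad/s; P_out = τω = 455 × 153.4 = 69797 W
P_in = P_out / η = 69797 / 0.858 = 81348 W
I_L = P_in / (√3·V_L·cosφ) = 81348 / (1.732 × 380 × 0.787) = 157 A

157 A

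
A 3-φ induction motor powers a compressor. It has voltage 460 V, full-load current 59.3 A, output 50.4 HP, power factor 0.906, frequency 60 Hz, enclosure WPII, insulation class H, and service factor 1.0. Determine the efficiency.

87.8 %

P_out = 50.4 × 746 = 37598 W
P_in = √3·V_L·I_L·cosφ = 1.732 × 460 × 59.3 × 0.906 = 42804 W
η = P_out / P_in = 37598 / 42804 = 0.878 = 87.8%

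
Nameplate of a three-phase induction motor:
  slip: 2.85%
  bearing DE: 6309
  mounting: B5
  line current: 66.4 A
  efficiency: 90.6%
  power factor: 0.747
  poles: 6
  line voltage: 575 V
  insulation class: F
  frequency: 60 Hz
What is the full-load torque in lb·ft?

270 lb·ft

P_in = √3·V·I·cosφ = 1.732 × 575 × 66.4 × 0.747 = 49397 W
P_out = η·P_in = 0.906 × 49397 = 44754 W
n_s = 120×60/6 = 1200 rpm; n = 1200×(1−0.0285) = 1166 rpm
ω = 2π×1166/60 = 122.1 rad/s
τ = P_out/ω = 44754/122.1 = 366.5 N·m
In lb·ft: 366.5/1.356 = 270 lb·ft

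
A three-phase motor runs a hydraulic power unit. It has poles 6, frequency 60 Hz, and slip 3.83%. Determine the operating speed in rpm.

1154 rpm

n_s = 120f/p = 120×60/6 = 1200 rpm
n = n_s(1 − s) = 1200 × (1 − 0.0383) = 1154 rpm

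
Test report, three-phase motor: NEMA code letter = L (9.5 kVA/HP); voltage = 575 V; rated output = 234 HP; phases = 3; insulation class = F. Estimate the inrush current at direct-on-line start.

2230 A

S_LR = 9.5 × 234 = 2223 kVA
I_LR = S_LR/(√3·V_L) = 2223000/(1.732×575) = 2230 A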